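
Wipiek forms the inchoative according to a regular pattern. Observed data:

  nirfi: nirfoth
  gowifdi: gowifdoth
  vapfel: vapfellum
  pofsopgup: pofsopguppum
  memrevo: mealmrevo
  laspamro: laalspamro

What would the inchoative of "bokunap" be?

bokunappum

"bokunap" ends in -p. The one such stem in the data (pofsopgup → pofsopguppum) doubles the final consonant and adds -um (as does vapfel), so the same rule applies.
So bokunap → bokunappum.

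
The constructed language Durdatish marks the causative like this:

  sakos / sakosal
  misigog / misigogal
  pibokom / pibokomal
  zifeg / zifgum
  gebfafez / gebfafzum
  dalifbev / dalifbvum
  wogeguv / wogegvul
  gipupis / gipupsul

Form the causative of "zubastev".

misigog and zifeg both end in -g yet inflect differently (misigogal, zifgum), so the final letter is not what conditions the rule; the last vowel is.
"zubastev" has last vowel 'e'. The stems whose last vowel is 'e' (zifeg → zifgum, gebfafez → gebfafzum, dalifbev → dalifbvum) delete the last vowel and add -um.
The other patterns: stems whose last vowel is 'o' add -al; stems whose last vowel is 'i' or 'u' delete the last vowel and add -ul.
So zubastev → zubastvum.

zubastvum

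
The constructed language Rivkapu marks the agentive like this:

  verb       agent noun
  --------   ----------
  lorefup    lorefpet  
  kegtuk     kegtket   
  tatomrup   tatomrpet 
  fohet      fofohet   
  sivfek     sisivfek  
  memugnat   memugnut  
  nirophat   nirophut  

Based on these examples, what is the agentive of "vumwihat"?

vumwihut

kegtuk and sivfek both end in -k yet inflect differently (kegtket, sisivfek), so the final letter is not what conditions the rule; the last vowel is.
"vumwihat" has last vowel 'a'. The stems whose last vowel is 'a' (memugnat → memugnut, nirophat → nirophut) change the last vowel to 'u'.
The other patterns: stems whose last vowel is 'u' delete the last vowel and add -et; stems whose last vowel is 'e' repeat the first consonant+vowel as a prefix.
So vumwihat → vumwihut.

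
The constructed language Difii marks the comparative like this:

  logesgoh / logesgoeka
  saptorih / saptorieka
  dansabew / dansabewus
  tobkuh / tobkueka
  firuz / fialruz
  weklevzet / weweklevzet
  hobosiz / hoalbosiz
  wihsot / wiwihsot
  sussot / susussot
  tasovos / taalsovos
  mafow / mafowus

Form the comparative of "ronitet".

sussot and logesgoh both have last vowel 'o' yet inflect differently (susussot, logesgoeka), so the last vowel is not what conditions the rule; the final letter is.
"ronitet" ends in -t. The stems ending in -t (weklevzet → weweklevzet, sussot → susussot, wihsot → wiwihsot) repeat the first consonant+vowel as a prefix.
So ronitet → roronitet.

roronitet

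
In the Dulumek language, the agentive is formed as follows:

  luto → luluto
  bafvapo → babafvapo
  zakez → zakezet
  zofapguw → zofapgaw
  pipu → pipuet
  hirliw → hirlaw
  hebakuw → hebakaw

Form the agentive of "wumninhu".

zofapguw and pipu both have last vowel 'u' yet inflect differently (zofapgaw, pipuet), so the last vowel is not what conditions the rule; the final letter is.
"wumninhu" ends in -u. The one such stem in the data (pipu → pipuet) adds -et, so the same rule applies.
The other patterns: stems ending in -w change the last vowel to 'a'; stems ending in -o repeat the first consonant+vowel as a prefix.
So wumninhu → wumninhuet.

wumninhuet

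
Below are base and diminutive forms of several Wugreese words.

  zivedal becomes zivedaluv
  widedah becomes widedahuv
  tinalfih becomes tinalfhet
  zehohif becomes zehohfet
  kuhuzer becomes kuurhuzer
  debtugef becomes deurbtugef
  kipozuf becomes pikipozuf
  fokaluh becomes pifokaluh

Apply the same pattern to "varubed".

widedah and tinalfih both end in -h yet inflect differently (widedahuv, tinalfhet), so the final letter is not what conditions the rule; the last vowel is.
"varubed" has last vowel 'e'. The stems whose last vowel is 'e' (kuhuzer → kuurhuzer, debtugef → deurbtugef) insert -ur- after the first vowel.
So varubed → vaurrubed.

vaurrubed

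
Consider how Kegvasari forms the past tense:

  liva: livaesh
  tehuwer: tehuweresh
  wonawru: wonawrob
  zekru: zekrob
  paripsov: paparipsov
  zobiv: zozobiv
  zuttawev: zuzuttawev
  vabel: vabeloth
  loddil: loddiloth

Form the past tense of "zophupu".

"zophupu" ends in -u. The stems ending in -u (wonawru → wonawrob, zekru → zekrob) drop the final letter and add -ob.
So zophupu → zophupob.

zophupob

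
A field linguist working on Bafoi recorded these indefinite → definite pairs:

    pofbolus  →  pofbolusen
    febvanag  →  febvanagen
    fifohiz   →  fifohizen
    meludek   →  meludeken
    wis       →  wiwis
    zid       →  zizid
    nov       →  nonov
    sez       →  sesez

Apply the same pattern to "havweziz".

havwezizen

pofbolus and wis both end in -s yet inflect differently (pofbolusen, wiwis), so the final letter is not what conditions the rule; the number of vowels is.
"havweziz" has 3 vowels. The stems with 3 vowels (pofbolus → pofbolusen, febvanag → febvanagen, fifohiz → fifohizen) add -en.
The other pattern: stems with 1 vowel repeat the first consonant+vowel as a prefix.
So havweziz → havwezizen.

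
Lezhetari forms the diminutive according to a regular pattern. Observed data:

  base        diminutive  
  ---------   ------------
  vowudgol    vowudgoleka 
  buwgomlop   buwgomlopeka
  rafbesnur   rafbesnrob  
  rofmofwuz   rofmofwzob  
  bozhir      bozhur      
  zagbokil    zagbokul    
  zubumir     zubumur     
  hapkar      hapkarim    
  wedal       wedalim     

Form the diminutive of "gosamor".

gosamoreka

rafbesnur and bozhir both end in -r yet inflect differently (rafbesnrob, bozhur), so the final letter is not what conditions the rule; the last vowel is.
"gosamor" has last vowel 'o'. The stems whose last vowel is 'o' (vowudgol → vowudgoleka, buwgomlop → buwgomlopeka) add -eka.
The other patterns: stems whose last vowel is 'u' delete the last vowel and add -ob; stems whose last vowel is 'i' change the last vowel to 'u'; stems whose last vowel is 'a' add -im.
So gosamor → gosamoreka.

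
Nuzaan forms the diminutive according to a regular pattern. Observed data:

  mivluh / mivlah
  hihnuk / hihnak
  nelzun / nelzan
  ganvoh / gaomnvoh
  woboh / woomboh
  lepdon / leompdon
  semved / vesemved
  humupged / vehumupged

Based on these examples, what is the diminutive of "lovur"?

mivluh and ganvoh both end in -h yet inflect differently (mivlah, gaomnvoh), so the final letter is not what conditions the rule; the last vowel is.
"lovur" has last vowel 'u'. The stems whose last vowel is 'u' (mivluh → mivlah, hihnuk → hihnak, nelzun → nelzan) change the last vowel to 'a'.
The other patterns: stems whose last vowel is 'o' insert -om- after the first vowel; stems whose last vowel is 'e' add the prefix ve-.
So lovur → lovar.

lovar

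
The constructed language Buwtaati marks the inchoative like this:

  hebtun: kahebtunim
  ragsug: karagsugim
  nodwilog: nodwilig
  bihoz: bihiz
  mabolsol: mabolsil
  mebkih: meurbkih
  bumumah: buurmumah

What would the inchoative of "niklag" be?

niurklag

ragsug and nodwilog both end in -g yet inflect differently (karagsugim, nodwilig), so the final letter is not what conditions the rule; the last vowel is.
"niklag" has last vowel 'a'. The one such stem in the data (bumumah → buurmumah) inserts -ur- after the first vowel (as does mebkih), so the same rule applies.
The other patterns: stems whose last vowel is 'u' add ka- … -im around the stem; stems whose last vowel is 'o' change the last vowel to 'i'.
So niklag → niurklag.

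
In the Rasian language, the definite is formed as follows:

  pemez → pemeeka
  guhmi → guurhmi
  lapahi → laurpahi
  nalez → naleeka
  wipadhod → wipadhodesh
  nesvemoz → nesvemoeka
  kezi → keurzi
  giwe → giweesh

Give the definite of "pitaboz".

"pitaboz" ends in -z. The stems ending in -z (pemez → pemeeka, nesvemoz → nesvemoeka, nalez → naleeka) drop the final letter and add -eka.
So pitaboz → pitaboeka.

pitaboeka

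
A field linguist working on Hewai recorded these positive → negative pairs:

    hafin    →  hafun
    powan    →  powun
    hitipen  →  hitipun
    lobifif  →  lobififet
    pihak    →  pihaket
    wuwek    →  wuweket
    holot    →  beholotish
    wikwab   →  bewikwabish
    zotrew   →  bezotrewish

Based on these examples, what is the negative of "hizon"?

hizun

hafin and lobifif both have last vowel 'i' yet inflect differently (hafun, lobififet), so the last vowel is not what conditions the rule; the final letter is.
"hizon" ends in -n. The stems ending in -n (hafin → hafun, powan → powun, hitipen → hitipun) change the last vowel to 'u'.
The other patterns: stems ending in -f or -k add -et; stems ending in -b, -t or -w add be- … -ish around the stem.
So hizon → hizun.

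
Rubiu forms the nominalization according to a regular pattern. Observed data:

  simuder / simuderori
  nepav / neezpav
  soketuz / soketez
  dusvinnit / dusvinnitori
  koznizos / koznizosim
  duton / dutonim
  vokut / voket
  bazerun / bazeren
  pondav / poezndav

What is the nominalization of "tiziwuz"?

"tiziwuz" has last vowel 'u'. The stems whose last vowel is 'u' (vokut → voket, soketuz → soketez, bazerun → bazeren) change the last vowel to 'e'.
So tiziwuz → tiziwez.

tiziwez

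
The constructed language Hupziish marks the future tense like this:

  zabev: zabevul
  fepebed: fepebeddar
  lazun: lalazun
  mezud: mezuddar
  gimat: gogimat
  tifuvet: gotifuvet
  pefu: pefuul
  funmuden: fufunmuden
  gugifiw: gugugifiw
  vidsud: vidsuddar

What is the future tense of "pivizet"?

zabev and tifuvet both have last vowel 'e' yet inflect differently (zabevul, gotifuvet), so the last vowel is not what conditions the rule; the final letter is.
"pivizet" ends in -t. The stems ending in -t (tifuvet → gotifuvet, gimat → gogimat) add the prefix go-.
The other patterns: stems ending in -u or -v add -ul; stems ending in -d double the final consonant and add -ar; stems ending in -n or -w repeat the first consonant+vowel as a prefix.
So pivizet → gopivizet.

gopivizet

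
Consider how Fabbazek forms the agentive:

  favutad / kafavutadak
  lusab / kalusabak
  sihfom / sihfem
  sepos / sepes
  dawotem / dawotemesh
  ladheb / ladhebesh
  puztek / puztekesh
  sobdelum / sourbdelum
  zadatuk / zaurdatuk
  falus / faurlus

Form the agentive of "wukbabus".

"wukbabus" has last vowel 'u'. The stems whose last vowel is 'u' (sobdelum → sourbdelum, zadatuk → zaurdatuk, falus → faurlus) insert -ur- after the first vowel.
The other patterns: stems whose last vowel is 'a' add ka- … -ak around the stem; stems whose last vowel is 'o' change the last vowel to 'e'; stems whose last vowel is 'e' add -esh.
So wukbabus → wuurkbabus.

wuurkbabus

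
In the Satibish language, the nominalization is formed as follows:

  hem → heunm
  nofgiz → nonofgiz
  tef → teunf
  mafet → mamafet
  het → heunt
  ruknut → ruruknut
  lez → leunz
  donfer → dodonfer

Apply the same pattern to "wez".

weunz

het and ruknut both end in -t yet inflect differently (heunt, ruruknut), so the final letter is not what conditions the rule; the number of vowels is.
"wez" has 1 vowel. The stems with 1 vowel (lez → leunz, het → heunt, hem → heunm) insert -un- after the first vowel.
So wez → weunz.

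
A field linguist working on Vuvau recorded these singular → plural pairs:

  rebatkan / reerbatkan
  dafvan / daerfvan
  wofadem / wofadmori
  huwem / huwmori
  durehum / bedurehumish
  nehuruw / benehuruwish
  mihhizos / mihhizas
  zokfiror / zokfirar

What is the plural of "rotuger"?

wofadem and durehum both end in -m yet inflect differently (wofadmori, bedurehumish), so the final letter is not what conditions the rule; the last vowel is.
"rotuger" has last vowel 'e'. The stems whose last vowel is 'e' (wofadem → wofadmori, huwem → huwmori) delete the last vowel and add -ori.
So rotuger → rotugrori.

rotugrori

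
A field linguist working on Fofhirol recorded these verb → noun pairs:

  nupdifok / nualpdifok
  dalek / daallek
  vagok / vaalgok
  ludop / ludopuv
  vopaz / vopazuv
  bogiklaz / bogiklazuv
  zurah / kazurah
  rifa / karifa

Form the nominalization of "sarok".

"sarok" ends in -k. The stems ending in -k (nupdifok → nualpdifok, dalek → daallek, vagok → vaalgok) insert -al- after the first vowel.
The other patterns: stems ending in -p or -z add -uv; stems ending in -a or -h add the prefix ka-.
So sarok → saalrok.

saalrok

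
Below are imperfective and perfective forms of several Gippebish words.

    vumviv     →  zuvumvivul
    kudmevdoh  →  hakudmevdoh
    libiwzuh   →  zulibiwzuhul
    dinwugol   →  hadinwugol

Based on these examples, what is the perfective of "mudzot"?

"mudzot" has last vowel 'o'. The stems whose last vowel is 'o' (dinwugol → hadinwugol, kudmevdoh → hakudmevdoh) add the prefix ha-.
So mudzot → hamudzot.

hamudzot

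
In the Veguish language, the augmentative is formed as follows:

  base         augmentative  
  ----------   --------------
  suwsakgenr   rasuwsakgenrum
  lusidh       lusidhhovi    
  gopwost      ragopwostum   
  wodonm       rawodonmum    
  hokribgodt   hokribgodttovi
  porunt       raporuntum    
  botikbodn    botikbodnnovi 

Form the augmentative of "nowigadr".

nowigadrrovi

hokribgodt and porunt both end in -t yet inflect differently (hokribgodttovi, raporuntum), so the final letter is not what conditions the rule; the second-to-last letter is.
"nowigadr" has second-to-last letter 'd'. The stems whose second-to-last letter is 'd' (lusidh → lusidhhovi, botikbodn → botikbodnnovi, hokribgodt → hokribgodttovi) double the final consonant and add -ovi.
So nowigadr → nowigadrrovi.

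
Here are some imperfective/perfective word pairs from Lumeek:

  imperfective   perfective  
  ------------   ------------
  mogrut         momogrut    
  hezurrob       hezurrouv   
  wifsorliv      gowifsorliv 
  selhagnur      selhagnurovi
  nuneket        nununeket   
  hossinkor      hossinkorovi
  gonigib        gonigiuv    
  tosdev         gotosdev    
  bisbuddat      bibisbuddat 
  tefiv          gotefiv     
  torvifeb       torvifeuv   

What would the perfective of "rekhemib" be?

rekhemiuv

torvifeb and nuneket both have last vowel 'e' yet inflect differently (torvifeuv, nununeket), so the last vowel is not what conditions the rule; the final letter is.
"rekhemib" ends in -b. The stems ending in -b (torvifeb → torvifeuv, hezurrob → hezurrouv, gonigib → gonigiuv) drop the final letter and add -uv.
So rekhemib → rekhemiuv.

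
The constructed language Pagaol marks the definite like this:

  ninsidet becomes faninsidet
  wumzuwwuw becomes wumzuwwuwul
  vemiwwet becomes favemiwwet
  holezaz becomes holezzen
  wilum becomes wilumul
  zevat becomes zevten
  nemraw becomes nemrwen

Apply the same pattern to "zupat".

zupten

ninsidet and zevat both end in -t yet inflect differently (faninsidet, zevten), so the final letter is not what conditions the rule; the last vowel is.
"zupat" has last vowel 'a'. The stems whose last vowel is 'a' (nemraw → nemrwen, zevat → zevten, holezaz → holezzen) delete the last vowel and add -en.
So zupat → zupten.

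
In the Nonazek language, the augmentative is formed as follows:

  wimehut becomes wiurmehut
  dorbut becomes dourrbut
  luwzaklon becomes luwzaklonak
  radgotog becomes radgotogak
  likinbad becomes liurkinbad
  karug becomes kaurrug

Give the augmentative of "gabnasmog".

gabnasmogak

"gabnasmog" has last vowel 'o'. The stems whose last vowel is 'o' (luwzaklon → luwzaklonak, radgotog → radgotogak) add -ak.
The other pattern: stems whose last vowel is 'a' or 'u' insert -ur- after the first vowel.
So gabnasmog → gabnasmogak.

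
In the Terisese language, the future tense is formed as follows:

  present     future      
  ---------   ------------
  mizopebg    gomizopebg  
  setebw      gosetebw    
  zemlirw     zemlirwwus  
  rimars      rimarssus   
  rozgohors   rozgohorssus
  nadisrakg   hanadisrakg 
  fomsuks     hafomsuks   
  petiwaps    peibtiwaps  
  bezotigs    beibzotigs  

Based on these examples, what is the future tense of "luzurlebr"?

goluzurlebr

setebw and zemlirw both end in -w yet inflect differently (gosetebw, zemlirwwus), so the final letter is not what conditions the rule; the second-to-last letter is.
"luzurlebr" has second-to-last letter 'b'. The stems whose second-to-last letter is 'b' (mizopebg → gomizopebg, setebw → gosetebw) add the prefix go-.
The other patterns: stems whose second-to-last letter is 'r' double the final consonant and add -us; stems whose second-to-last letter is 'k' add the prefix ha-; stems whose second-to-last letter is 'g' or 'p' insert -ib- after the first vowel.
So luzurlebr → goluzurlebr.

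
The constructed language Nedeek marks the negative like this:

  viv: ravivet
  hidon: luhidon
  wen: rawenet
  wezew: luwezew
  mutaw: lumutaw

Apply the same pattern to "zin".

hidon and wen both end in -n yet inflect differently (luhidon, rawenet), so the final letter is not what conditions the rule; the number of vowels is.
"zin" has 1 vowel. The stems with 1 vowel (wen → rawenet, viv → ravivet) add ra- … -et around the stem.
The other pattern: stems with 2 vowels add the prefix lu-.
So zin → razinet.

razinet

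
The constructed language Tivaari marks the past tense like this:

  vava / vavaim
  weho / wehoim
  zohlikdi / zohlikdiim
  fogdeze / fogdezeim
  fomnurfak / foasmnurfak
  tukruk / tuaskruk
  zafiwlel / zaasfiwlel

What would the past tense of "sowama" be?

sowamaim

"sowama" ends in a vowel. The stems ending in a vowel (vava → vavaim, weho → wehoim, zohlikdi → zohlikdiim) add -im.
So sowama → sowamaim.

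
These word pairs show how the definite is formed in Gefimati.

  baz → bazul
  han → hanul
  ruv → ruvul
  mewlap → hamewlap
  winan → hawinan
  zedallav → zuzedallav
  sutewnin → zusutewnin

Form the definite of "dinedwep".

han and winan both end in -n yet inflect differently (hanul, hawinan), so the final letter is not what conditions the rule; the number of vowels is.
"dinedwep" has 3 vowels. The stems with 3 vowels (zedallav → zuzedallav, sutewnin → zusutewnin) add the prefix zu-.
So dinedwep → zudinedwep.

zudinedwep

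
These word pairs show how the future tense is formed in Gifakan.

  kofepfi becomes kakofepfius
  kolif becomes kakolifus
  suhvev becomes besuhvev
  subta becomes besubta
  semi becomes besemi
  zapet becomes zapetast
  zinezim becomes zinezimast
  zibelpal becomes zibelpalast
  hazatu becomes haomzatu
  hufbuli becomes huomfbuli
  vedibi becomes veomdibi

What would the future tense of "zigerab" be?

"zigerab" begins with z-. The stems beginning with z- (zapet → zapetast, zinezim → zinezimast, zibelpal → zibelpalast) add -ast.
So zigerab → zigerabast.

zigerabast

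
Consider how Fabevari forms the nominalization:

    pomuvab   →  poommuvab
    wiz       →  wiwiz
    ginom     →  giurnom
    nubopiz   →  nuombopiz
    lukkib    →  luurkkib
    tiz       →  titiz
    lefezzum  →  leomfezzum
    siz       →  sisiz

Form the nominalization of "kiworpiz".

kiomworpiz

ginom and lefezzum both end in -m yet inflect differently (giurnom, leomfezzum), so the final letter is not what conditions the rule; the number of vowels is.
"kiworpiz" has 3 vowels. The stems with 3 vowels (lefezzum → leomfezzum, nubopiz → nuombopiz, pomuvab → poommuvab) insert -om- after the first vowel.
The other patterns: stems with 1 vowel repeat the first consonant+vowel as a prefix; stems with 2 vowels insert -ur- after the first vowel.
So kiworpiz → kiomworpiz.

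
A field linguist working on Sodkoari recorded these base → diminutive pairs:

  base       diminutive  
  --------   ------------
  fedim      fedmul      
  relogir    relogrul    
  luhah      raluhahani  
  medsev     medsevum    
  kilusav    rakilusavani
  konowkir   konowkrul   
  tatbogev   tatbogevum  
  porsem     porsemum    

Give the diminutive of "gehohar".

fedim and porsem both end in -m yet inflect differently (fedmul, porsemum), so the final letter is not what conditions the rule; the last vowel is.
"gehohar" has last vowel 'a'. The stems whose last vowel is 'a' (luhah → raluhahani, kilusav → rakilusavani) add ra- … -ani around the stem.
So gehohar → ragehoharani.

ragehoharani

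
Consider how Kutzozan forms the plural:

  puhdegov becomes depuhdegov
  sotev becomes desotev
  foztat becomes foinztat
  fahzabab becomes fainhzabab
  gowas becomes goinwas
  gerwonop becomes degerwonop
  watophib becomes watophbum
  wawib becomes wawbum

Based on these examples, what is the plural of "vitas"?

fahzabab and watophib both end in -b yet inflect differently (fainhzabab, watophbum), so the final letter is not what conditions the rule; the last vowel is.
"vitas" has last vowel 'a'. The stems whose last vowel is 'a' (fahzabab → fainhzabab, gowas → goinwas, foztat → foinztat) insert -in- after the first vowel.
The other patterns: stems whose last vowel is 'i' delete the last vowel and add -um; stems whose last vowel is 'e' or 'o' add the prefix de-.
So vitas → viintas.

viintas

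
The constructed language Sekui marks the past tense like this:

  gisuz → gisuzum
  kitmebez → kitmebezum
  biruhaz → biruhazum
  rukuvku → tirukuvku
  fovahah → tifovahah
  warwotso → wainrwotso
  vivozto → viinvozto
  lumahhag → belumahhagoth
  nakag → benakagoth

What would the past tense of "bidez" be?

gisuz and rukuvku both have last vowel 'u' yet inflect differently (gisuzum, tirukuvku), so the last vowel is not what conditions the rule; the final letter is.
"bidez" ends in -z. The stems ending in -z (gisuz → gisuzum, kitmebez → kitmebezum, biruhaz → biruhazum) add -um.
So bidez → bidezum.

bidezum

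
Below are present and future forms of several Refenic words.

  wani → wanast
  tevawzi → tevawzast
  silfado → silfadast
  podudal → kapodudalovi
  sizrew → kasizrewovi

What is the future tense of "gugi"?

gugast

silfado and sizrew both begin with s- yet inflect differently (silfadast, kasizrewovi), so the first letter is not what conditions the rule; whether the stem ends in a vowel or a consonant is.
"gugi" ends in a vowel. The stems ending in a vowel (wani → wanast, tevawzi → tevawzast, silfado → silfadast) drop the final letter and add -ast.
The other pattern: stems ending in a consonant add ka- … -ovi around the stem.
So gugi → gugast.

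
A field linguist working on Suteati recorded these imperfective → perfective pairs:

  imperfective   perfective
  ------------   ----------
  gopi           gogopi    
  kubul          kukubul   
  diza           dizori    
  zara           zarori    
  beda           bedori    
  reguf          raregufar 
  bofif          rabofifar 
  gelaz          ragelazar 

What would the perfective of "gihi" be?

kubul and reguf both have last vowel 'u' yet inflect differently (kukubul, raregufar), so the last vowel is not what conditions the rule; the final letter is.
"gihi" ends in -i. The one such stem in the data (gopi → gogopi) repeats the first consonant+vowel as a prefix (as does kubul), so the same rule applies.
The other patterns: stems ending in -a drop the final letter and add -ori; stems ending in -f or -z add ra- … -ar around the stem.
So gihi → gigihi.

gigihi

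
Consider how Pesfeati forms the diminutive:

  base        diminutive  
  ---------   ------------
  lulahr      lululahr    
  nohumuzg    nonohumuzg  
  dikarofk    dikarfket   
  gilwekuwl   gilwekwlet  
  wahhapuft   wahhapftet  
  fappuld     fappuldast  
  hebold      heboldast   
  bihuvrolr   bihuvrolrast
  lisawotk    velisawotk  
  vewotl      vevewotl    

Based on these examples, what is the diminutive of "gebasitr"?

"gebasitr" has second-to-last letter 't'. The stems whose second-to-last letter is 't' (lisawotk → velisawotk, vewotl → vevewotl) add the prefix ve-.
So gebasitr → vegebasitr.

vegebasitr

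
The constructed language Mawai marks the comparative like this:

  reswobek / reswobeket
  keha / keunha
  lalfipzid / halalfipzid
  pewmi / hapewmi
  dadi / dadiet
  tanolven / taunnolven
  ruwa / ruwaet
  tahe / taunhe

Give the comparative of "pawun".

hapawun

keha and ruwa both end in -a yet inflect differently (keunha, ruwaet), so the final letter is not what conditions the rule; the first letter is.
"pawun" begins with p-. The one such stem in the data (pewmi → hapewmi) adds the prefix ha-, so the same rule applies.
So pawun → hapawun.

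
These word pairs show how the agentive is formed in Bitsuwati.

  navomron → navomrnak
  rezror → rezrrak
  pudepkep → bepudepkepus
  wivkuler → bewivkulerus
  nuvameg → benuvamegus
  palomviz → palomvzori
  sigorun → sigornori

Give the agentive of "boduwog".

rezror and wivkuler both end in -r yet inflect differently (rezrrak, bewivkulerus), so the final letter is not what conditions the rule; the last vowel is.
"boduwog" has last vowel 'o'. The stems whose last vowel is 'o' (navomron → navomrnak, rezror → rezrrak) delete the last vowel and add -ak.
So boduwog → boduwgak.

boduwgak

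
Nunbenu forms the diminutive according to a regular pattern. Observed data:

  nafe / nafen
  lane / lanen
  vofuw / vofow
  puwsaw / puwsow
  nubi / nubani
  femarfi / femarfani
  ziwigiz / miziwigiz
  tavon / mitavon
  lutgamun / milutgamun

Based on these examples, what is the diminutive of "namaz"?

minamaz

"namaz" ends in -z. The one such stem in the data (ziwigiz → miziwigiz) adds the prefix mi-, so the same rule applies.
The other patterns: stems ending in -e drop the final letter and add -en; stems ending in -w change the last vowel to 'o'; stems ending in -i drop the final letter and add -ani.
So namaz → minamaz.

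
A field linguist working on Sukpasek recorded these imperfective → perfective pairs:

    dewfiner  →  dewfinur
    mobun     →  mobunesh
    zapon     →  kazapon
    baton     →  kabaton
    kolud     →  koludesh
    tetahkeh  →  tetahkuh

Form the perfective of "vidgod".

kavidgod

mobun and zapon both end in -n yet inflect differently (mobunesh, kazapon), so the final letter is not what conditions the rule; the last vowel is.
"vidgod" has last vowel 'o'. The stems whose last vowel is 'o' (zapon → kazapon, baton → kabaton) add the prefix ka-.
So vidgod → kavidgod.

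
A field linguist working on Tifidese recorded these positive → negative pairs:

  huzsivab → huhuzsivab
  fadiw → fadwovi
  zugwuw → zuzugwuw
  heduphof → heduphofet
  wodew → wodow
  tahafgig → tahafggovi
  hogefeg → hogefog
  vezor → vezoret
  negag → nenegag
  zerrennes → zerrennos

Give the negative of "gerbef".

tahafgig and negag both end in -g yet inflect differently (tahafggovi, nenegag), so the final letter is not what conditions the rule; the last vowel is.
"gerbef" has last vowel 'e'. The stems whose last vowel is 'e' (wodew → wodow, zerrennes → zerrennos, hogefeg → hogefog) change the last vowel to 'o'.
The other patterns: stems whose last vowel is 'i' delete the last vowel and add -ovi; stems whose last vowel is 'a' or 'u' repeat the first consonant+vowel as a prefix; stems whose last vowel is 'o' add -et.
So gerbef → gerbof.

gerbof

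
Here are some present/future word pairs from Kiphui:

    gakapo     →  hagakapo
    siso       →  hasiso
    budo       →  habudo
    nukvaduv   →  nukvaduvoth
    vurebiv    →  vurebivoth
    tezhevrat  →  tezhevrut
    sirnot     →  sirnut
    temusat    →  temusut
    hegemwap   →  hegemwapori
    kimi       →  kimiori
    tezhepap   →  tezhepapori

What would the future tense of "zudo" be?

hazudo

gakapo and sirnot both have last vowel 'o' yet inflect differently (hagakapo, sirnut), so the last vowel is not what conditions the rule; the final letter is.
"zudo" ends in -o. The stems ending in -o (gakapo → hagakapo, siso → hasiso, budo → habudo) add the prefix ha-.
The other patterns: stems ending in -v add -oth; stems ending in -t change the last vowel to 'u'; stems ending in -i or -p add -ori.
So zudo → hazudo.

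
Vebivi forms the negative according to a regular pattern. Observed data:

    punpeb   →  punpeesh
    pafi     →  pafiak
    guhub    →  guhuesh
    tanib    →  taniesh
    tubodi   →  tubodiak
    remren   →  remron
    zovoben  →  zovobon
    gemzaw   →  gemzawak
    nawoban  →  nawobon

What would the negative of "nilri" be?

punpeb and zovoben both have last vowel 'e' yet inflect differently (punpeesh, zovobon), so the last vowel is not what conditions the rule; the final letter is.
"nilri" ends in -i. The stems ending in -i (pafi → pafiak, tubodi → tubodiak) add -ak.
The other patterns: stems ending in -b drop the final letter and add -esh; stems ending in -n change the last vowel to 'o'.
So nilri → nilriak.

nilriak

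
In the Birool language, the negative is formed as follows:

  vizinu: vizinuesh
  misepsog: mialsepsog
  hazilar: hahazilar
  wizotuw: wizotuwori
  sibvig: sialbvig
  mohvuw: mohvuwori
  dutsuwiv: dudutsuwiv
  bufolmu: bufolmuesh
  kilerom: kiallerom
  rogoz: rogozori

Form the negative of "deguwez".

deguwezori

"deguwez" ends in -z. The one such stem in the data (rogoz → rogozori) adds -ori, so the same rule applies.
So deguwez → deguwezori.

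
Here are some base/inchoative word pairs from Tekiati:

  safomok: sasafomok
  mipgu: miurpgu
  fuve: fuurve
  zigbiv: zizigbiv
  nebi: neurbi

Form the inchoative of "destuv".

dedestuv

nebi and zigbiv both have last vowel 'i' yet inflect differently (neurbi, zizigbiv), so the last vowel is not what conditions the rule; whether the stem ends in a vowel or a consonant is.
"destuv" ends in a consonant. The stems ending in a consonant (zigbiv → zizigbiv, safomok → sasafomok) repeat the first consonant+vowel as a prefix.
The other pattern: stems ending in a vowel insert -ur- after the first vowel.
So destuv → dedestuv.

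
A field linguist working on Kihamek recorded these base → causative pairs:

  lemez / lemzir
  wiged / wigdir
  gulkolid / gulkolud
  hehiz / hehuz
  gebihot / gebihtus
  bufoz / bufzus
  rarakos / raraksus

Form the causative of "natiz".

natuz

wiged and gulkolid both end in -d yet inflect differently (wigdir, gulkolud), so the final letter is not what conditions the rule; the last vowel is.
"natiz" has last vowel 'i'. The stems whose last vowel is 'i' (gulkolid → gulkolud, hehiz → hehuz) change the last vowel to 'u'.
The other patterns: stems whose last vowel is 'e' delete the last vowel and add -ir; stems whose last vowel is 'o' delete the last vowel and add -us.
So natiz → natuz.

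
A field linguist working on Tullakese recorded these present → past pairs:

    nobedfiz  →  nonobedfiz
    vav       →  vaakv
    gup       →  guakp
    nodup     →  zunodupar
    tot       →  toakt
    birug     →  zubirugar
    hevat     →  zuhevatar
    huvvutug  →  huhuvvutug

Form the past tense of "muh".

muakh

"muh" has 1 vowel. The stems with 1 vowel (gup → guakp, tot → toakt, vav → vaakv) insert -ak- after the first vowel.
The other patterns: stems with 2 vowels add zu- … -ar around the stem; stems with 3 vowels repeat the first consonant+vowel as a prefix.
So muh → muakh.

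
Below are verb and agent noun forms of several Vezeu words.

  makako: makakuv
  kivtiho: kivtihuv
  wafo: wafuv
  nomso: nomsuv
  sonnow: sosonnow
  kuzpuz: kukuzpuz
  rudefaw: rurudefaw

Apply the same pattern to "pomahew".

makako and sonnow both have last vowel 'o' yet inflect differently (makakuv, sosonnow), so the last vowel is not what conditions the rule; the final letter is.
"pomahew" ends in -w. The stems ending in -w (sonnow → sosonnow, rudefaw → rurudefaw) repeat the first consonant+vowel as a prefix.
The other pattern: stems ending in -o drop the final letter and add -uv.
So pomahew → popomahew.

popomahew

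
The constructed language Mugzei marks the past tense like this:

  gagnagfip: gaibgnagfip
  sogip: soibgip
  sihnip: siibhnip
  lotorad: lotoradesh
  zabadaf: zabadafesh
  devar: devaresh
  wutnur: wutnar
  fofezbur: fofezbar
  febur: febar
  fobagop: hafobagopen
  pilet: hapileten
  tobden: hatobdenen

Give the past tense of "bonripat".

"bonripat" has last vowel 'a'. The stems whose last vowel is 'a' (lotorad → lotoradesh, zabadaf → zabadafesh, devar → devaresh) add -esh.
So bonripat → bonripatesh.

bonripatesh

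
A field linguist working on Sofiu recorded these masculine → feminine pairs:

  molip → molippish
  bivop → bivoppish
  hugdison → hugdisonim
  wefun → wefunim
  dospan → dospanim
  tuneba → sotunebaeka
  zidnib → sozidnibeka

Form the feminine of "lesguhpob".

solesguhpobeka

bivop and hugdison both have last vowel 'o' yet inflect differently (bivoppish, hugdisonim), so the last vowel is not what conditions the rule; the final letter is.
"lesguhpob" ends in -b. The one such stem in the data (zidnib → sozidnibeka) adds so- … -eka around the stem, so the same rule applies.
So lesguhpob → solesguhpobeka.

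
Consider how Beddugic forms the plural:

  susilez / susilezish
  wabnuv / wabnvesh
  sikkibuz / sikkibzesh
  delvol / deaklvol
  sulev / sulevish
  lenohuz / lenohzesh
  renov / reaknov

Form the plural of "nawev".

lenohuz and susilez both end in -z yet inflect differently (lenohzesh, susilezish), so the final letter is not what conditions the rule; the last vowel is.
"nawev" has last vowel 'e'. The stems whose last vowel is 'e' (susilez → susilezish, sulev → sulevish) add -ish.
The other patterns: stems whose last vowel is 'u' delete the last vowel and add -esh; stems whose last vowel is 'o' insert -ak- after the first vowel.
So nawev → nawevish.

nawevish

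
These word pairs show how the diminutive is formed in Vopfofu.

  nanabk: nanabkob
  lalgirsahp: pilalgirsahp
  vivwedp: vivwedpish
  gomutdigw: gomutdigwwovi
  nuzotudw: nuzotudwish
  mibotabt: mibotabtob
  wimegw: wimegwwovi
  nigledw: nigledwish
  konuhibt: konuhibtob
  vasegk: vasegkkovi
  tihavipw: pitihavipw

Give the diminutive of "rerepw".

nigledw and gomutdigw both end in -w yet inflect differently (nigledwish, gomutdigwwovi), so the final letter is not what conditions the rule; the second-to-last letter is.
"rerepw" has second-to-last letter 'p'. The one such stem in the data (tihavipw → pitihavipw) adds the prefix pi-, so the same rule applies.
So rerepw → pirerepw.

pirerepw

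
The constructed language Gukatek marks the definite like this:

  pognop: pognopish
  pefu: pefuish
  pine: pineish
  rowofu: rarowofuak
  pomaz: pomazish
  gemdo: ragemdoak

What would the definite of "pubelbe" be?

pefu and rowofu both end in -u yet inflect differently (pefuish, rarowofuak), so the final letter is not what conditions the rule; the first letter is.
"pubelbe" begins with p-. The stems beginning with p- (pine → pineish, pefu → pefuish, pomaz → pomazish) add -ish.
So pubelbe → pubelbeish.

pubelbeish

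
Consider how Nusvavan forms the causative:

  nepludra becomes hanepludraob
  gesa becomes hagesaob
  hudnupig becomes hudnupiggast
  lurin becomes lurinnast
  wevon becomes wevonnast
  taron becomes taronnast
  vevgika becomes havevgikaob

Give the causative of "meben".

mebennast

"meben" ends in a consonant. The stems ending in a consonant (hudnupig → hudnupiggast, lurin → lurinnast, taron → taronnast) double the final consonant and add -ast.
The other pattern: stems ending in a vowel add ha- … -ob around the stem.
So meben → mebennast.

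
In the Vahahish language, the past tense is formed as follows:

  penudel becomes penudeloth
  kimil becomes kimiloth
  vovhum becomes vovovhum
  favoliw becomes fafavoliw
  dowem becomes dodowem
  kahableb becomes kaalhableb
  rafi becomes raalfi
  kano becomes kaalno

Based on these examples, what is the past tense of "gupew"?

kimil and favoliw both have last vowel 'i' yet inflect differently (kimiloth, fafavoliw), so the last vowel is not what conditions the rule; the final letter is.
"gupew" ends in -w. The one such stem in the data (favoliw → fafavoliw) repeats the first consonant+vowel as a prefix (as do vovhum, dowem), so the same rule applies.
The other patterns: stems ending in -l add -oth; stems ending in -b, -i or -o insert -al- after the first vowel.
So gupew → gugupew.

gugupew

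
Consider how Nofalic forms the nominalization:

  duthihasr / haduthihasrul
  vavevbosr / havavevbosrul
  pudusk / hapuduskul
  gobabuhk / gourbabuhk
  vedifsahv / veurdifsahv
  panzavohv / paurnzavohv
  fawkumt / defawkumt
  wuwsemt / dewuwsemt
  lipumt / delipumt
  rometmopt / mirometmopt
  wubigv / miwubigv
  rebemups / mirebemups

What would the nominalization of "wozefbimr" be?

pudusk and gobabuhk both end in -k yet inflect differently (hapuduskul, gourbabuhk), so the final letter is not what conditions the rule; the second-to-last letter is.
"wozefbimr" has second-to-last letter 'm'. The stems whose second-to-last letter is 'm' (fawkumt → defawkumt, wuwsemt → dewuwsemt, lipumt → delipumt) add the prefix de-.
So wozefbimr → dewozefbimr.

dewozefbimr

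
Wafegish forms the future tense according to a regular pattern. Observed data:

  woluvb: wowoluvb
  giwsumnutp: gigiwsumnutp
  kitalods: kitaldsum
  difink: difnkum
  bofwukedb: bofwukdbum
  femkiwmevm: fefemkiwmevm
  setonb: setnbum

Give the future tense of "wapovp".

"wapovp" has second-to-last letter 'v'. The stems whose second-to-last letter is 'v' (woluvb → wowoluvb, femkiwmevm → fefemkiwmevm) repeat the first consonant+vowel as a prefix.
The other pattern: stems whose second-to-last letter is 'd' or 'n' delete the last vowel and add -um.
So wapovp → wawapovp.

wawapovp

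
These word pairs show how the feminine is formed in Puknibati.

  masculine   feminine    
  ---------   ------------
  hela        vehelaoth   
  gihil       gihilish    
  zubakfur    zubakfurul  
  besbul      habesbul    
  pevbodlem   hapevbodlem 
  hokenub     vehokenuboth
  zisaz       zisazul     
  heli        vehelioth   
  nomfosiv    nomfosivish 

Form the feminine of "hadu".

"hadu" begins with h-. The stems beginning with h- (hela → vehelaoth, heli → vehelioth, hokenub → vehokenuboth) add ve- … -oth around the stem.
The other patterns: stems beginning with z- add -ul; stems beginning with b- or p- add the prefix ha-; stems beginning with g- or n- add -ish.
So hadu → vehaduoth.

vehaduoth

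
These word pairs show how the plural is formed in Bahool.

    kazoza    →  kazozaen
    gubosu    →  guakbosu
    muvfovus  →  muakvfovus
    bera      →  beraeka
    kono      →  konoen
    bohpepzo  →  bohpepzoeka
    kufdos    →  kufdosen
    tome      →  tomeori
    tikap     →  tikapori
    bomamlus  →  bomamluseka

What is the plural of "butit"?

butiteka

muvfovus and bomamlus both end in -s yet inflect differently (muakvfovus, bomamluseka), so the final letter is not what conditions the rule; the first letter is.
"butit" begins with b-. The stems beginning with b- (bohpepzo → bohpepzoeka, bomamlus → bomamluseka, bera → beraeka) add -eka.
So butit → butiteka.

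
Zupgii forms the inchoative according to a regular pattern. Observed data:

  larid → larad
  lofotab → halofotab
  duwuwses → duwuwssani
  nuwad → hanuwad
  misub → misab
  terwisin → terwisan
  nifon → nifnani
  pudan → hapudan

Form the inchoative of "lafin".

lafan

terwisin and nifon both end in -n yet inflect differently (terwisan, nifnani), so the final letter is not what conditions the rule; the last vowel is.
"lafin" has last vowel 'i'. The stems whose last vowel is 'i' (larid → larad, terwisin → terwisan) change the last vowel to 'a'.
The other patterns: stems whose last vowel is 'e' or 'o' delete the last vowel and add -ani; stems whose last vowel is 'a' add the prefix ha-.
So lafin → lafan.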